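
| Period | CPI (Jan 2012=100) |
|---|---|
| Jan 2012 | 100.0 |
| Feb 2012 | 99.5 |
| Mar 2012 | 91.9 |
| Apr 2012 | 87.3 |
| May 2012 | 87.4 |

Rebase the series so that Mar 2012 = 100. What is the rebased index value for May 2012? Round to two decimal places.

Rebased(May 2012) = 87.4 / 91.9 × 100 = 95.1034

95.10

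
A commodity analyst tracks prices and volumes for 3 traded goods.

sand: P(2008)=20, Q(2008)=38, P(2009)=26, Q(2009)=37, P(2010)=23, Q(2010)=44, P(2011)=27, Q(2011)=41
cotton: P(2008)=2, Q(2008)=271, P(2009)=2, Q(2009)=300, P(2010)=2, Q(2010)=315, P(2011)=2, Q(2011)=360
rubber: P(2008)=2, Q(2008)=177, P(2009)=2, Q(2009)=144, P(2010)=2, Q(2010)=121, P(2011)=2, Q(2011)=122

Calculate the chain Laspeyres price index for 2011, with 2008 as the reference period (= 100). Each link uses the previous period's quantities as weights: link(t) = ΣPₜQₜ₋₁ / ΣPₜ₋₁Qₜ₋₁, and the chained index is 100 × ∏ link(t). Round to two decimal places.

116.93

Link 2008→2009:
ΣP(2009)Q(2008) = 26×38 + 2×271 + 2×177 = 988 + 542 + 354 = 1884
ΣP(2008)Q(2008) = 20×38 + 2×271 + 2×177 = 760 + 542 + 354 = 1656
link = 1884/1656 = 1.137681
Link 2009→2010:
ΣP(2010)Q(2009) = 23×37 + 2×300 + 2×144 = 851 + 600 + 288 = 1739
ΣP(2009)Q(2009) = 26×37 + 2×300 + 2×144 = 962 + 600 + 288 = 1850
link = 1739/1850 = 0.940000
Link 2010→2011:
ΣP(2011)Q(2010) = 27×44 + 2×315 + 2×121 = 1188 + 630 + 242 = 2060
ΣP(2010)Q(2010) = 23×44 + 2×315 + 2×121 = 1012 + 630 + 242 = 1884
link = 2060/1884 = 1.093418
Chained index = 100 × 1.137681 × 0.940000 × 1.093418 = 116.9324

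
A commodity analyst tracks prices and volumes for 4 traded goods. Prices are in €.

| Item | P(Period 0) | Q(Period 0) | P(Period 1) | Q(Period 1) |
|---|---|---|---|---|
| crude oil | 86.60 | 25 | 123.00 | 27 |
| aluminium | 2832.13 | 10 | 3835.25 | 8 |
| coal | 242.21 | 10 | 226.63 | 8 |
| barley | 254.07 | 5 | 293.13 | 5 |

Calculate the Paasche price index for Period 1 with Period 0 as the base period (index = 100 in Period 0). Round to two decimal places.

132.19

Paasche price index uses current-period quantities as weights.
ΣP(Period 1)·Q(Period 1) = 123.00×27 + 3835.25×8 + 226.63×8 + 293.13×5 = 3321 + 30682 + 1813.04 + 1465.65 = 37281.69
ΣP(Period 0)·Q(Period 1) = 86.60×27 + 2832.13×8 + 242.21×8 + 254.07×5 = 2338.2 + 22657.04 + 1937.68 + 1270.35 = 28203.27
Index = 37281.69 / 28203.27 × 100 = 132.1892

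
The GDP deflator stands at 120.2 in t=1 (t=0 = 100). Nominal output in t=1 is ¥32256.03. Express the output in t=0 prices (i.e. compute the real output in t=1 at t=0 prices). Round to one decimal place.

26835.3

Real = Nominal ÷ (Index/100) = 32256.03 ÷ (120.2/100)
     = 32256.03 ÷ 1.202 = 26835.2995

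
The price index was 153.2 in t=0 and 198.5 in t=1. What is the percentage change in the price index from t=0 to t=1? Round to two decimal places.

29.57%

Change = (198.5 − 153.2) / 153.2 × 100
       = 45.3 / 153.2 × 100 = 29.5692%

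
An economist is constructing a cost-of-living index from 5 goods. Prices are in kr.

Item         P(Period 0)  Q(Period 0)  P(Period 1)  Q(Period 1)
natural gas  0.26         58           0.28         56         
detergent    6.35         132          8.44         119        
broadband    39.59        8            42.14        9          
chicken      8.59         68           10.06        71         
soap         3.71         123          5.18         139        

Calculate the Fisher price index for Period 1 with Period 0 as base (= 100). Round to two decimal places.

Laspeyres component (base-period weights):
ΣP(Period 1)Q(Period 0) = 0.28×58 + 8.44×132 + 42.14×8 + 10.06×68 + 5.18×123 = 16.24 + 1114.08 + 337.12 + 684.08 + 637.14 = 2788.66
ΣP(Period 0)Q(Period 0) = 0.26×58 + 6.35×132 + 39.59×8 + 8.59×68 + 3.71×123 = 15.08 + 838.2 + 316.72 + 584.12 + 456.33 = 2210.45
L = 2788.66 / 2210.45 × 100 = 126.1580
Paasche component (current-period weights):
ΣP(Period 1)Q(Period 1) = 0.28×56 + 8.44×119 + 42.14×9 + 10.06×71 + 5.18×139 = 15.68 + 1004.36 + 379.26 + 714.26 + 720.02 = 2833.58
ΣP(Period 0)Q(Period 1) = 0.26×56 + 6.35×119 + 39.59×9 + 8.59×71 + 3.71×139 = 14.56 + 755.65 + 356.31 + 609.89 + 515.69 = 2252.1
P = 2833.58 / 2252.1 × 100 = 125.8195
Fisher = √(L × P) = √(126.1580 × 125.8195) = 125.9886

125.99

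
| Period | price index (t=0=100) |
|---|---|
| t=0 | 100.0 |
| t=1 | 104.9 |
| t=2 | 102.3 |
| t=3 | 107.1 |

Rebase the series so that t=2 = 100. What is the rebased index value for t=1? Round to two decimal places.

Rebased(t=1) = 104.9 / 102.3 × 100 = 102.5415

102.54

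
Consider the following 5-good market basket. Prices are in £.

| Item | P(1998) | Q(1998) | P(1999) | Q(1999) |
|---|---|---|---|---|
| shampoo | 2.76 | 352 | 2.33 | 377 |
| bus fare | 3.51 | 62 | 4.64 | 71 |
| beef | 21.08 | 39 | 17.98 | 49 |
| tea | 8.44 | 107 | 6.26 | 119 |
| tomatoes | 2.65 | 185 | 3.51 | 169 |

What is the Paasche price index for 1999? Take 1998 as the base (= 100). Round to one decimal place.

90.8

Paasche price index uses current-period quantities as weights.
ΣP(1999)·Q(1999) = 2.33×377 + 4.64×71 + 17.98×49 + 6.26×119 + 3.51×169 = 878.41 + 329.44 + 881.02 + 744.94 + 593.19 = 3427
ΣP(1998)·Q(1999) = 2.76×377 + 3.51×71 + 21.08×49 + 8.44×119 + 2.65×169 = 1040.52 + 249.21 + 1032.92 + 1004.36 + 447.85 = 3774.86
Index = 3427 / 3774.86 × 100 = 90.7848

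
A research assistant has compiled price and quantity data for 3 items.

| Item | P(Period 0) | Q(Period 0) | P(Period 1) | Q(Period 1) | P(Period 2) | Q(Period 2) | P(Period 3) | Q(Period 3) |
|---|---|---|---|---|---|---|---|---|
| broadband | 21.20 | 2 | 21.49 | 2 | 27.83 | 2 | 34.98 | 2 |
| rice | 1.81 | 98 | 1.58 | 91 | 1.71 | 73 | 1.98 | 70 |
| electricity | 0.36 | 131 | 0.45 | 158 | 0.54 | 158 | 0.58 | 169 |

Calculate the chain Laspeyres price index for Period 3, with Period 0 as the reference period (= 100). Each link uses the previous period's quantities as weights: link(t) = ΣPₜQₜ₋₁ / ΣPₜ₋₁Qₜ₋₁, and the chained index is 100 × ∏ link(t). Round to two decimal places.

127.42

Link Period 0→Period 1:
ΣP(Period 1)Q(Period 0) = 21.49×2 + 1.58×98 + 0.45×131 = 42.98 + 154.84 + 58.95 = 256.77
ΣP(Period 0)Q(Period 0) = 21.20×2 + 1.81×98 + 0.36×131 = 42.4 + 177.38 + 47.16 = 266.94
link = 256.77/266.94 = 0.961902
Link Period 1→Period 2:
ΣP(Period 2)Q(Period 1) = 27.83×2 + 1.71×91 + 0.54×158 = 55.66 + 155.61 + 85.32 = 296.59
ΣP(Period 1)Q(Period 1) = 21.49×2 + 1.58×91 + 0.45×158 = 42.98 + 143.78 + 71.1 = 257.86
link = 296.59/257.86 = 1.150198
Link Period 2→Period 3:
ΣP(Period 3)Q(Period 2) = 34.98×2 + 1.98×73 + 0.58×158 = 69.96 + 144.54 + 91.64 = 306.14
ΣP(Period 2)Q(Period 2) = 27.83×2 + 1.71×73 + 0.54×158 = 55.66 + 124.83 + 85.32 = 265.81
link = 306.14/265.81 = 1.151725
Chained index = 100 × 0.961902 × 1.150198 × 1.151725 = 127.4242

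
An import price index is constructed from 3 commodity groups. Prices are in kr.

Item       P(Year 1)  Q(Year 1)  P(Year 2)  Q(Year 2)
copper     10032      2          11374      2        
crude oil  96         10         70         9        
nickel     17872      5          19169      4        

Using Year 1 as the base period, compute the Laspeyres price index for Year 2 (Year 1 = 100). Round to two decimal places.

Laspeyres price index uses base-period quantities as weights.
ΣP(Year 2)·Q(Year 1) = 11374×2 + 70×10 + 19169×5 = 22748 + 700 + 95845 = 119293
ΣP(Year 1)·Q(Year 1) = 10032×2 + 96×10 + 17872×5 = 20064 + 960 + 89360 = 110384
Index = 119293 / 110384 × 100 = 108.0709

108.07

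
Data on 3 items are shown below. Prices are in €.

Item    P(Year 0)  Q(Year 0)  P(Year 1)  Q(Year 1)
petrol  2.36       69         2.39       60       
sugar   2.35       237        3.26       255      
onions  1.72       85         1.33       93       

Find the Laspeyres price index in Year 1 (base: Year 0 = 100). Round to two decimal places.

Laspeyres price index uses base-period quantities as weights.
ΣP(Year 1)·Q(Year 0) = 2.39×69 + 3.26×237 + 1.33×85 = 164.91 + 772.62 + 113.05 = 1050.58
ΣP(Year 0)·Q(Year 0) = 2.36×69 + 2.35×237 + 1.72×85 = 162.84 + 556.95 + 146.2 = 865.99
Index = 1050.58 / 865.99 × 100 = 121.3155

121.32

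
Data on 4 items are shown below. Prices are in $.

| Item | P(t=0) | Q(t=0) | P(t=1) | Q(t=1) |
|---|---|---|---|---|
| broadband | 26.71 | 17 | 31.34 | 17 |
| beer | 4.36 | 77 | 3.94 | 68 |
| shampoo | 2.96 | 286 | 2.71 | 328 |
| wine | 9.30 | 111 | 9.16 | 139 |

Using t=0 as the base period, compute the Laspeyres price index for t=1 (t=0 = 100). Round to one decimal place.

98.5

Laspeyres price index uses base-period quantities as weights.
ΣP(t=1)·Q(t=0) = 31.34×17 + 3.94×77 + 2.71×286 + 9.16×111 = 532.78 + 303.38 + 775.06 + 1016.76 = 2627.98
ΣP(t=0)·Q(t=0) = 26.71×17 + 4.36×77 + 2.96×286 + 9.30×111 = 454.07 + 335.72 + 846.56 + 1032.3 = 2668.65
Index = 2627.98 / 2668.65 × 100 = 98.4760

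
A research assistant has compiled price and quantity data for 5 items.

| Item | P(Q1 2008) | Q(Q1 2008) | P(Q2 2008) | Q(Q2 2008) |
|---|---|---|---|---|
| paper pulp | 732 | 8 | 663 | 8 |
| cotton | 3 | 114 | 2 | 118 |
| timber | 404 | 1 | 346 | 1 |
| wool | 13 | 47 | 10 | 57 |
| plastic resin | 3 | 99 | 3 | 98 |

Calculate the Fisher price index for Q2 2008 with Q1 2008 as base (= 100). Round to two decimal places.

Laspeyres component (base-period weights):
ΣP(Q2 2008)Q(Q1 2008) = 663×8 + 2×114 + 346×1 + 10×47 + 3×99 = 5304 + 228 + 346 + 470 + 297 = 6645
ΣP(Q1 2008)Q(Q1 2008) = 732×8 + 3×114 + 404×1 + 13×47 + 3×99 = 5856 + 342 + 404 + 611 + 297 = 7510
L = 6645 / 7510 × 100 = 88.4820
Paasche component (current-period weights):
ΣP(Q2 2008)Q(Q2 2008) = 663×8 + 2×118 + 346×1 + 10×57 + 3×98 = 5304 + 236 + 346 + 570 + 294 = 6750
ΣP(Q1 2008)Q(Q2 2008) = 732×8 + 3×118 + 404×1 + 13×57 + 3×98 = 5856 + 354 + 404 + 741 + 294 = 7649
P = 6750 / 7649 × 100 = 88.2468
Fisher = √(L × P) = √(88.4820 × 88.2468) = 88.3643

88.36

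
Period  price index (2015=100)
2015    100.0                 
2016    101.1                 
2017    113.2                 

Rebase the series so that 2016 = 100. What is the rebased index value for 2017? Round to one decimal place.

Rebased(2017) = 113.2 / 101.1 × 100 = 111.9683

112.0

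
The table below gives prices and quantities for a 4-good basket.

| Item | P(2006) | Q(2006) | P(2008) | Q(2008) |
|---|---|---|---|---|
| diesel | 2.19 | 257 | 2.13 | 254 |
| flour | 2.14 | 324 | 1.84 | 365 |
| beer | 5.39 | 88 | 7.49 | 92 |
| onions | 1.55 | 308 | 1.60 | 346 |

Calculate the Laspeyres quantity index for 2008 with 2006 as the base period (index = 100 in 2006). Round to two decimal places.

107.32

Laspeyres quantity index uses base-period prices as weights.
ΣP(2006)·Q(2008) = 2.19×254 + 2.14×365 + 5.39×92 + 1.55×346 = 556.26 + 781.1 + 495.88 + 536.3 = 2369.54
ΣP(2006)·Q(2006) = 2.19×257 + 2.14×324 + 5.39×88 + 1.55×308 = 562.83 + 693.36 + 474.32 + 477.4 = 2207.91
Index = 2369.54 / 2207.91 × 100 = 107.3205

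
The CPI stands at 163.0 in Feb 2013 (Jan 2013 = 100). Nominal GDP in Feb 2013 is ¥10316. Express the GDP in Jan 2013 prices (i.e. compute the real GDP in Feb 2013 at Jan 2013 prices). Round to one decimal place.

Real = Nominal ÷ (Index/100) = 10316 ÷ (163.0/100)
     = 10316 ÷ 1.630 = 6328.8344

6328.8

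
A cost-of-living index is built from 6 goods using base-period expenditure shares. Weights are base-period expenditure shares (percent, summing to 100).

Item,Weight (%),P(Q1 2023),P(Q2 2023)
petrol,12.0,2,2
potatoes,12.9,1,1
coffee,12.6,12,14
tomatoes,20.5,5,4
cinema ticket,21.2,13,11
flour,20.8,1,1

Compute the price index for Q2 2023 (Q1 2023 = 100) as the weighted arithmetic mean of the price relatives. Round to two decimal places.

94.74

petrol: 12.0 × (2/2) = 12.0 × 1.000000 = 12.0000
potatoes: 12.9 × (1/1) = 12.9 × 1.000000 = 12.9000
coffee: 12.6 × (14/12) = 12.6 × 1.166667 = 14.7000
tomatoes: 20.5 × (4/5) = 20.5 × 0.800000 = 16.4000
cinema ticket: 21.2 × (11/13) = 21.2 × 0.846154 = 17.9385
flour: 20.8 × (1/1) = 20.8 × 1.000000 = 20.8000
Index = Σ wᵢ·(p₁ᵢ/p₀ᵢ) = 12.0000 + 12.9000 + 14.7000 + 16.4000 + 17.9385 + 20.8000 = 94.7385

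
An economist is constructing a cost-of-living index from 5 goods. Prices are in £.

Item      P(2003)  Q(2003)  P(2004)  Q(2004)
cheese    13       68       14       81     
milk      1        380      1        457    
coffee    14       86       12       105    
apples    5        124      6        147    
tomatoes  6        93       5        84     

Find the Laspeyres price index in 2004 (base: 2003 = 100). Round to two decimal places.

98.00

Laspeyres price index uses base-period quantities as weights.
ΣP(2004)·Q(2003) = 14×68 + 1×380 + 12×86 + 6×124 + 5×93 = 952 + 380 + 1032 + 744 + 465 = 3573
ΣP(2003)·Q(2003) = 13×68 + 1×380 + 14×86 + 5×124 + 6×93 = 884 + 380 + 1204 + 620 + 558 = 3646
Index = 3573 / 3646 × 100 = 97.9978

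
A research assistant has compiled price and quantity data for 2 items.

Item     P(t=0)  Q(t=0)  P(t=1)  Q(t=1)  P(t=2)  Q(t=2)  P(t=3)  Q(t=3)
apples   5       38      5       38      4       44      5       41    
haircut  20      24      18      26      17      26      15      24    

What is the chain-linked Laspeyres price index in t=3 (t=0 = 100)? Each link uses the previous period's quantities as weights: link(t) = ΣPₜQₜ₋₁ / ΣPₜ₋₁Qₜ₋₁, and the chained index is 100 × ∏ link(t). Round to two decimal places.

Link t=0→t=1:
ΣP(t=1)Q(t=0) = 5×38 + 18×24 = 190 + 432 = 622
ΣP(t=0)Q(t=0) = 5×38 + 20×24 = 190 + 480 = 670
link = 622/670 = 0.928358
Link t=1→t=2:
ΣP(t=2)Q(t=1) = 4×38 + 17×26 = 152 + 442 = 594
ΣP(t=1)Q(t=1) = 5×38 + 18×26 = 190 + 468 = 658
link = 594/658 = 0.902736
Link t=2→t=3:
ΣP(t=3)Q(t=2) = 5×44 + 15×26 = 220 + 390 = 610
ΣP(t=2)Q(t=2) = 4×44 + 17×26 = 176 + 442 = 618
link = 610/618 = 0.987055
Chained index = 100 × 0.928358 × 0.902736 × 0.987055 = 82.7213

82.72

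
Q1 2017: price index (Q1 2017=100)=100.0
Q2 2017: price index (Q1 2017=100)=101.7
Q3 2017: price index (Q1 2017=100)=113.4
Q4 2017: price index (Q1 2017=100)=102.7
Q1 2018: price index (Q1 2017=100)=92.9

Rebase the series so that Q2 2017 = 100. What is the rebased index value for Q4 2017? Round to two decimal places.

Rebased(Q4 2017) = 102.7 / 101.7 × 100 = 100.9833

100.98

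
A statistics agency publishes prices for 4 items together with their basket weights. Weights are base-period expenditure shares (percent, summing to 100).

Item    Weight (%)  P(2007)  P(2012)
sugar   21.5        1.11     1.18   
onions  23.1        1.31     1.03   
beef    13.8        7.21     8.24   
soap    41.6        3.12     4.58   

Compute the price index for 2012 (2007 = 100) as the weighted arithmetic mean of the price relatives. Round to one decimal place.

117.9

sugar: 21.5 × (1.18/1.11) = 21.5 × 1.063063 = 22.8559
onions: 23.1 × (1.03/1.31) = 23.1 × 0.786260 = 18.1626
beef: 13.8 × (8.24/7.21) = 13.8 × 1.142857 = 15.7714
soap: 41.6 × (4.58/3.12) = 41.6 × 1.467949 = 61.0667
Index = Σ wᵢ·(p₁ᵢ/p₀ᵢ) = 22.8559 + 18.1626 + 15.7714 + 61.0667 = 117.8565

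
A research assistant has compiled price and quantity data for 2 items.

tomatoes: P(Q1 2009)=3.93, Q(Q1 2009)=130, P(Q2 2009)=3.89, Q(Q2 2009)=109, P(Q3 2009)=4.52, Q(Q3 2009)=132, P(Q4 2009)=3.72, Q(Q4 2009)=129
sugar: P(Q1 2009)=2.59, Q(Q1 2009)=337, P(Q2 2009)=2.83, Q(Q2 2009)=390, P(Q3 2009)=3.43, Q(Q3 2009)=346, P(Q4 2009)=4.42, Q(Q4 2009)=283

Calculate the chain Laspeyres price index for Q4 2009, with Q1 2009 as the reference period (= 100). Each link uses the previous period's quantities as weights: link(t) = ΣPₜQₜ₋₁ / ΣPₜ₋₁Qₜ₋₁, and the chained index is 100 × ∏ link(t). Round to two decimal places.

Link Q1 2009→Q2 2009:
ΣP(Q2 2009)Q(Q1 2009) = 3.89×130 + 2.83×337 = 505.7 + 953.71 = 1459.41
ΣP(Q1 2009)Q(Q1 2009) = 3.93×130 + 2.59×337 = 510.9 + 872.83 = 1383.73
link = 1459.41/1383.73 = 1.054693
Link Q2 2009→Q3 2009:
ΣP(Q3 2009)Q(Q2 2009) = 4.52×109 + 3.43×390 = 492.68 + 1337.7 = 1830.38
ΣP(Q2 2009)Q(Q2 2009) = 3.89×109 + 2.83×390 = 424.01 + 1103.7 = 1527.71
link = 1830.38/1527.71 = 1.198120
Link Q3 2009→Q4 2009:
ΣP(Q4 2009)Q(Q3 2009) = 3.72×132 + 4.42×346 = 491.04 + 1529.32 = 2020.36
ΣP(Q3 2009)Q(Q3 2009) = 4.52×132 + 3.43×346 = 596.64 + 1186.78 = 1783.42
link = 2020.36/1783.42 = 1.132857
Chained index = 100 × 1.054693 × 1.198120 × 1.132857 = 143.1533

143.15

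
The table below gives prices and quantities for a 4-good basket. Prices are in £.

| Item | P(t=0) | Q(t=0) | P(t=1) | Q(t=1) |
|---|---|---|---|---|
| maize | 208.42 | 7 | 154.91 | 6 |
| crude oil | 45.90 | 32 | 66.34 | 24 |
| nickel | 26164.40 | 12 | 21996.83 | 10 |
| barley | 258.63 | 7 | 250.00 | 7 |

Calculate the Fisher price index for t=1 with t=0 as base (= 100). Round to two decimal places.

Laspeyres component (base-period weights):
ΣP(t=1)Q(t=0) = 154.91×7 + 66.34×32 + 21996.83×12 + 250.00×7 = 1084.37 + 2122.88 + 263961.96 + 1750 = 268919.21
ΣP(t=0)Q(t=0) = 208.42×7 + 45.90×32 + 26164.40×12 + 258.63×7 = 1458.94 + 1468.8 + 313972.8 + 1810.41 = 318710.95
L = 268919.21 / 318710.95 × 100 = 84.3771
Paasche component (current-period weights):
ΣP(t=1)Q(t=1) = 154.91×6 + 66.34×24 + 21996.83×10 + 250.00×7 = 929.46 + 1592.16 + 219968.3 + 1750 = 224239.92
ΣP(t=0)Q(t=1) = 208.42×6 + 45.90×24 + 26164.40×10 + 258.63×7 = 1250.52 + 1101.6 + 261644 + 1810.41 = 265806.53
P = 224239.92 / 265806.53 × 100 = 84.3621
Fisher = √(L × P) = √(84.3771 × 84.3621) = 84.3696

84.37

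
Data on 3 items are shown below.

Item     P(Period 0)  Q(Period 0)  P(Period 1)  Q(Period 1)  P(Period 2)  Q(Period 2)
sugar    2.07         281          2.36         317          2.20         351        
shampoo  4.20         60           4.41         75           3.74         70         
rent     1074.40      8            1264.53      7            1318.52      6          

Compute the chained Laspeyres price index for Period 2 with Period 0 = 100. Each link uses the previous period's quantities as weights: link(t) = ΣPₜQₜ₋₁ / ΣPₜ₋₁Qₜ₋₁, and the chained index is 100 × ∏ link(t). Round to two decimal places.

120.40

Link Period 0→Period 1:
ΣP(Period 1)Q(Period 0) = 2.36×281 + 4.41×60 + 1264.53×8 = 663.16 + 264.6 + 10116.24 = 11044
ΣP(Period 0)Q(Period 0) = 2.07×281 + 4.20×60 + 1074.40×8 = 581.67 + 252 + 8595.2 = 9428.87
link = 11044/9428.87 = 1.171296
Link Period 1→Period 2:
ΣP(Period 2)Q(Period 1) = 2.20×317 + 3.74×75 + 1318.52×7 = 697.4 + 280.5 + 9229.64 = 10207.54
ΣP(Period 1)Q(Period 1) = 2.36×317 + 4.41×75 + 1264.53×7 = 748.12 + 330.75 + 8851.71 = 9930.58
link = 10207.54/9930.58 = 1.027890
Chained index = 100 × 1.171296 × 1.027890 = 120.3963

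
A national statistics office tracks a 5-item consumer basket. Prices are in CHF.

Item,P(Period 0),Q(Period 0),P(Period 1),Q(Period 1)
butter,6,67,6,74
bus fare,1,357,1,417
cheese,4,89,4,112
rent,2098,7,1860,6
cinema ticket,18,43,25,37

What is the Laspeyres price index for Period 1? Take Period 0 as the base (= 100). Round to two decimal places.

Laspeyres price index uses base-period quantities as weights.
ΣP(Period 1)·Q(Period 0) = 6×67 + 1×357 + 4×89 + 1860×7 + 25×43 = 402 + 357 + 356 + 13020 + 1075 = 15210
ΣP(Period 0)·Q(Period 0) = 6×67 + 1×357 + 4×89 + 2098×7 + 18×43 = 402 + 357 + 356 + 14686 + 774 = 16575
Index = 15210 / 16575 × 100 = 91.7647

91.76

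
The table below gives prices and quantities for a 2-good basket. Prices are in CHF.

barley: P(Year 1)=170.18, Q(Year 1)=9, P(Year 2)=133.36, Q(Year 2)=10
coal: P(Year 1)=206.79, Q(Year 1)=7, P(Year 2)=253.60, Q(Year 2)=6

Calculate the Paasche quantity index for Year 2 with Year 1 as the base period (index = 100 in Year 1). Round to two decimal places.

95.96

Paasche quantity index uses current-period prices as weights.
ΣP(Year 2)·Q(Year 2) = 133.36×10 + 253.60×6 = 1333.6 + 1521.6 = 2855.2
ΣP(Year 2)·Q(Year 1) = 133.36×9 + 253.60×7 = 1200.24 + 1775.2 = 2975.44
Index = 2855.2 / 2975.44 × 100 = 95.9589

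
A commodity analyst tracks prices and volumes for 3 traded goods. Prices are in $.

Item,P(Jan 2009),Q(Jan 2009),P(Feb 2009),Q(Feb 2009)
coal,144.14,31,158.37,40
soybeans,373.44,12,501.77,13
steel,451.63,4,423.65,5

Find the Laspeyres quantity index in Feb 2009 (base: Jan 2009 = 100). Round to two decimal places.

119.73

Laspeyres quantity index uses base-period prices as weights.
ΣP(Jan 2009)·Q(Feb 2009) = 144.14×40 + 373.44×13 + 451.63×5 = 5765.6 + 4854.72 + 2258.15 = 12878.47
ΣP(Jan 2009)·Q(Jan 2009) = 144.14×31 + 373.44×12 + 451.63×4 = 4468.34 + 4481.28 + 1806.52 = 10756.14
Index = 12878.47 / 10756.14 × 100 = 119.7313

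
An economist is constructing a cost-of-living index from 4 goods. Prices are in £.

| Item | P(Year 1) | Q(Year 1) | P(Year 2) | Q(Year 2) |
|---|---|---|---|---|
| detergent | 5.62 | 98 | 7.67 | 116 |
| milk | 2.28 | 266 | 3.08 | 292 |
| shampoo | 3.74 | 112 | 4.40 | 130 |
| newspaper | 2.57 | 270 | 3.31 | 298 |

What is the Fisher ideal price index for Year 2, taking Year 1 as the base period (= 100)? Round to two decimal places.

130.27

Laspeyres component (base-period weights):
ΣP(Year 2)Q(Year 1) = 7.67×98 + 3.08×266 + 4.40×112 + 3.31×270 = 751.66 + 819.28 + 492.8 + 893.7 = 2957.44
ΣP(Year 1)Q(Year 1) = 5.62×98 + 2.28×266 + 3.74×112 + 2.57×270 = 550.76 + 606.48 + 418.88 + 693.9 = 2270.02
L = 2957.44 / 2270.02 × 100 = 130.2826
Paasche component (current-period weights):
ΣP(Year 2)Q(Year 2) = 7.67×116 + 3.08×292 + 4.40×130 + 3.31×298 = 889.72 + 899.36 + 572 + 986.38 = 3347.46
ΣP(Year 1)Q(Year 2) = 5.62×116 + 2.28×292 + 3.74×130 + 2.57×298 = 651.92 + 665.76 + 486.2 + 765.86 = 2569.74
P = 3347.46 / 2569.74 × 100 = 130.2645
Fisher = √(L × P) = √(130.2826 × 130.2645) = 130.2735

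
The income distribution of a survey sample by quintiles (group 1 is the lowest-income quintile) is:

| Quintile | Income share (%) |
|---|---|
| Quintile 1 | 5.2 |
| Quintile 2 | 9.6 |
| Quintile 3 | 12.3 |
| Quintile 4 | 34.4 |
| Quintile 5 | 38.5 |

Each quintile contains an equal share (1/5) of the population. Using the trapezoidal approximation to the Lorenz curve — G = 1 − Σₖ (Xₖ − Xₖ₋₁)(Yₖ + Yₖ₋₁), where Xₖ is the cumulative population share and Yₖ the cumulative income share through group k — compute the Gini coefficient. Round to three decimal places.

0.366

Cumulative income shares Yₖ: 0.0520, 0.1480, 0.2710, 0.6150, 1.0000
Σ (Xₖ−Xₖ₋₁)(Yₖ+Yₖ₋₁) = (1/5)(0.0520+0.0000) + (1/5)(0.1480+0.0520) + (1/5)(0.2710+0.1480) + (1/5)(0.6150+0.2710) + (1/5)(1.0000+0.6150)
  = 0.0104 + 0.0400 + 0.0838 + 0.1772 + 0.3230 = 0.6344
G = 1 − 0.6344 = 0.3656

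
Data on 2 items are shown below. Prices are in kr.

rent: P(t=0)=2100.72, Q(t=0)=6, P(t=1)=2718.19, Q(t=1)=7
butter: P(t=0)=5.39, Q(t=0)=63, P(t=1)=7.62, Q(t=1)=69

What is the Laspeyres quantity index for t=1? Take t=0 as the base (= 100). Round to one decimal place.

116.5

Laspeyres quantity index uses base-period prices as weights.
ΣP(t=0)·Q(t=1) = 2100.72×7 + 5.39×69 = 14705.04 + 371.91 = 15076.95
ΣP(t=0)·Q(t=0) = 2100.72×6 + 5.39×63 = 12604.32 + 339.57 = 12943.89
Index = 15076.95 / 12943.89 × 100 = 116.4793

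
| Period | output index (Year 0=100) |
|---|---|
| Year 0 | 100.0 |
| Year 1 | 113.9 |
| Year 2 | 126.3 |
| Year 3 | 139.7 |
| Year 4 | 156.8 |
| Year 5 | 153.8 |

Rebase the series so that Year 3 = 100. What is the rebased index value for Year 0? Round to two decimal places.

Rebased(Year 0) = 100.0 / 139.7 × 100 = 71.5820

71.58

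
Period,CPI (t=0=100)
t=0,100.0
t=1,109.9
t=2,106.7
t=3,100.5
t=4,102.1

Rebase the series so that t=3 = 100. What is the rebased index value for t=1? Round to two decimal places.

Rebased(t=1) = 109.9 / 100.5 × 100 = 109.3532

109.35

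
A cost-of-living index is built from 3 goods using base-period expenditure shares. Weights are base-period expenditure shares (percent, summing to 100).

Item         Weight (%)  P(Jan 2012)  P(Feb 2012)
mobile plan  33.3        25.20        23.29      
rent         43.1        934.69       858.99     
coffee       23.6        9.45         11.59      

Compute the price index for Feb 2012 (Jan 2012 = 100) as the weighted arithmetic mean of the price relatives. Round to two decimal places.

99.33

mobile plan: 33.3 × (23.29/25.20) = 33.3 × 0.924206 = 30.7761
rent: 43.1 × (858.99/934.69) = 43.1 × 0.919011 = 39.6094
coffee: 23.6 × (11.59/9.45) = 23.6 × 1.226455 = 28.9443
Index = Σ wᵢ·(p₁ᵢ/p₀ᵢ) = 30.7761 + 39.6094 + 28.9443 = 99.3298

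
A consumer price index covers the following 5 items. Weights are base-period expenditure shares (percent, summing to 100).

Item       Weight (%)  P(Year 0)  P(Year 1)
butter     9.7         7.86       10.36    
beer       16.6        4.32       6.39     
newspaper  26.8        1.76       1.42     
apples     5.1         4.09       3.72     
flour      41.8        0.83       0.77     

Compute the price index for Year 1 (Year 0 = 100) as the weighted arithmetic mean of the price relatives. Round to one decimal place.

butter: 9.7 × (10.36/7.86) = 9.7 × 1.318066 = 12.7852
beer: 16.6 × (6.39/4.32) = 16.6 × 1.479167 = 24.5542
newspaper: 26.8 × (1.42/1.76) = 26.8 × 0.806818 = 21.6227
apples: 5.1 × (3.72/4.09) = 5.1 × 0.909535 = 4.6386
flour: 41.8 × (0.77/0.83) = 41.8 × 0.927711 = 38.7783
Index = Σ wᵢ·(p₁ᵢ/p₀ᵢ) = 12.7852 + 24.5542 + 21.6227 + 4.6386 + 38.7783 = 102.3791

102.4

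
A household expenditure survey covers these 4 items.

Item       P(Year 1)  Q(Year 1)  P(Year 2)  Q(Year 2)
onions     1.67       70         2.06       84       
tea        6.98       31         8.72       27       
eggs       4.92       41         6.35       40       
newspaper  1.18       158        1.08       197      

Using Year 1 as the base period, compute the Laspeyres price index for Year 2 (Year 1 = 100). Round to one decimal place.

117.2

Laspeyres price index uses base-period quantities as weights.
ΣP(Year 2)·Q(Year 1) = 2.06×70 + 8.72×31 + 6.35×41 + 1.08×158 = 144.2 + 270.32 + 260.35 + 170.64 = 845.51
ΣP(Year 1)·Q(Year 1) = 1.67×70 + 6.98×31 + 4.92×41 + 1.18×158 = 116.9 + 216.38 + 201.72 + 186.44 = 721.44
Index = 845.51 / 721.44 × 100 = 117.1975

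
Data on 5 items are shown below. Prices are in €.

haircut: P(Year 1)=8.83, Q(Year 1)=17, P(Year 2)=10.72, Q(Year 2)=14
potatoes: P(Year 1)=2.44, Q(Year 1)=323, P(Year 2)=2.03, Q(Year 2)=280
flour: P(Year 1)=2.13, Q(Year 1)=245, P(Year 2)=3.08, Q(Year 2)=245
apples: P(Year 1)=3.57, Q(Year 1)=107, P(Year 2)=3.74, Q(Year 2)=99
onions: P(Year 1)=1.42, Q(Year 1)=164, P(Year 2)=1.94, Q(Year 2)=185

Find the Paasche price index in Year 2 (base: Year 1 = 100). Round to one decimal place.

Paasche price index uses current-period quantities as weights.
ΣP(Year 2)·Q(Year 2) = 10.72×14 + 2.03×280 + 3.08×245 + 3.74×99 + 1.94×185 = 150.08 + 568.4 + 754.6 + 370.26 + 358.9 = 2202.24
ΣP(Year 1)·Q(Year 2) = 8.83×14 + 2.44×280 + 2.13×245 + 3.57×99 + 1.42×185 = 123.62 + 683.2 + 521.85 + 353.43 + 262.7 = 1944.8
Index = 2202.24 / 1944.8 × 100 = 113.2374

113.2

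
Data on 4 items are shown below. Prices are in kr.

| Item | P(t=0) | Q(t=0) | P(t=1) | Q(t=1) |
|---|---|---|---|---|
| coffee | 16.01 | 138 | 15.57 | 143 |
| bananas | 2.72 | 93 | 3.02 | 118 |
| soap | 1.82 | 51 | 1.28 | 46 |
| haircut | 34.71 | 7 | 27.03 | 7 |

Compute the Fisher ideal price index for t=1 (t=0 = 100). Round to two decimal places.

Laspeyres component (base-period weights):
ΣP(t=1)Q(t=0) = 15.57×138 + 3.02×93 + 1.28×51 + 27.03×7 = 2148.66 + 280.86 + 65.28 + 189.21 = 2684.01
ΣP(t=0)Q(t=0) = 16.01×138 + 2.72×93 + 1.82×51 + 34.71×7 = 2209.38 + 252.96 + 92.82 + 242.97 = 2798.13
L = 2684.01 / 2798.13 × 100 = 95.9216
Paasche component (current-period weights):
ΣP(t=1)Q(t=1) = 15.57×143 + 3.02×118 + 1.28×46 + 27.03×7 = 2226.51 + 356.36 + 58.88 + 189.21 = 2830.96
ΣP(t=0)Q(t=1) = 16.01×143 + 2.72×118 + 1.82×46 + 34.71×7 = 2289.43 + 320.96 + 83.72 + 242.97 = 2937.08
P = 2830.96 / 2937.08 × 100 = 96.3869
Fisher = √(L × P) = √(95.9216 × 96.3869) = 96.1539

96.15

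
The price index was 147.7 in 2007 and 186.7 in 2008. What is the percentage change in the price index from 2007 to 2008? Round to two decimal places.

Change = (186.7 − 147.7) / 147.7 × 100
       = 39.0 / 147.7 × 100 = 26.4049%

26.40%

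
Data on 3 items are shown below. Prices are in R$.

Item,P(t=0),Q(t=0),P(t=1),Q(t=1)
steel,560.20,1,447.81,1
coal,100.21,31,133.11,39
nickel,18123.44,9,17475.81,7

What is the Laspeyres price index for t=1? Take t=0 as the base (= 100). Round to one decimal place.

Laspeyres price index uses base-period quantities as weights.
ΣP(t=1)·Q(t=0) = 447.81×1 + 133.11×31 + 17475.81×9 = 447.81 + 4126.41 + 157282.29 = 161856.51
ΣP(t=0)·Q(t=0) = 560.20×1 + 100.21×31 + 18123.44×9 = 560.2 + 3106.51 + 163110.96 = 166777.67
Index = 161856.51 / 166777.67 × 100 = 97.0493

97.0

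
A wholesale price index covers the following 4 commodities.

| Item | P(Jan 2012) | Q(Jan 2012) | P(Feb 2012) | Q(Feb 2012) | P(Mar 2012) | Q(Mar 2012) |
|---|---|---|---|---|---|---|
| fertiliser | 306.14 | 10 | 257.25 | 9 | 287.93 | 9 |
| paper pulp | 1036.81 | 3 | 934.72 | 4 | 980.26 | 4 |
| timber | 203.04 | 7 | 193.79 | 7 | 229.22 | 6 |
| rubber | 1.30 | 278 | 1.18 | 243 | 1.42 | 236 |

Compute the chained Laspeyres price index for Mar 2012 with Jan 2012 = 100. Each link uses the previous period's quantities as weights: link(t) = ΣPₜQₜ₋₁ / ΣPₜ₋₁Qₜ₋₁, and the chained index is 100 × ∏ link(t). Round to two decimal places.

Link Jan 2012→Feb 2012:
ΣP(Feb 2012)Q(Jan 2012) = 257.25×10 + 934.72×3 + 193.79×7 + 1.18×278 = 2572.5 + 2804.16 + 1356.53 + 328.04 = 7061.23
ΣP(Jan 2012)Q(Jan 2012) = 306.14×10 + 1036.81×3 + 203.04×7 + 1.30×278 = 3061.4 + 3110.43 + 1421.28 + 361.4 = 7954.51
link = 7061.23/7954.51 = 0.887701
Link Feb 2012→Mar 2012:
ΣP(Mar 2012)Q(Feb 2012) = 287.93×9 + 980.26×4 + 229.22×7 + 1.42×243 = 2591.37 + 3921.04 + 1604.54 + 345.06 = 8462.01
ΣP(Feb 2012)Q(Feb 2012) = 257.25×9 + 934.72×4 + 193.79×7 + 1.18×243 = 2315.25 + 3738.88 + 1356.53 + 286.74 = 7697.4
link = 8462.01/7697.4 = 1.099334
Chained index = 100 × 0.887701 × 1.099334 = 97.5880

97.59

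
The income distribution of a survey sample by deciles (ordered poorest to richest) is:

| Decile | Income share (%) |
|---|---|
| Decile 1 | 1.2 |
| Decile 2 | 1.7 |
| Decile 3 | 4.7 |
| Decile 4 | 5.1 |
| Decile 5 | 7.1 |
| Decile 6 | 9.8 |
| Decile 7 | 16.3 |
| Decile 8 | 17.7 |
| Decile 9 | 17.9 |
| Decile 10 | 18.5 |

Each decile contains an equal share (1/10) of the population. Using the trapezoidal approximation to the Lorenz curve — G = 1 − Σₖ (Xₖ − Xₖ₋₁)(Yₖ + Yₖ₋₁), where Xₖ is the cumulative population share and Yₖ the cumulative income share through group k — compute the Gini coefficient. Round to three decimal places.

0.370

Cumulative income shares Yₖ: 0.0120, 0.0290, 0.0760, 0.1270, 0.1980, 0.2960, 0.4590, 0.6360, 0.8150, 1.0000
Σ (Xₖ−Xₖ₋₁)(Yₖ+Yₖ₋₁) = (1/10)(0.0120+0.0000) + (1/10)(0.0290+0.0120) + (1/10)(0.0760+0.0290) + (1/10)(0.1270+0.0760) + (1/10)(0.1980+0.1270) + (1/10)(0.2960+0.1980) + (1/10)(0.4590+0.2960) + (1/10)(0.6360+0.4590) + (1/10)(0.8150+0.6360) + (1/10)(1.0000+0.8150)
  = 0.0012 + 0.0041 + 0.0105 + 0.0203 + 0.0325 + 0.0494 + 0.0755 + 0.1095 + 0.1451 + 0.1815 = 0.6296
G = 1 − 0.6296 = 0.3704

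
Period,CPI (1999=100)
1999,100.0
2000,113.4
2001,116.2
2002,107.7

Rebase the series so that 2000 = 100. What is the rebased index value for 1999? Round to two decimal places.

88.18

Rebased(1999) = 100.0 / 113.4 × 100 = 88.1834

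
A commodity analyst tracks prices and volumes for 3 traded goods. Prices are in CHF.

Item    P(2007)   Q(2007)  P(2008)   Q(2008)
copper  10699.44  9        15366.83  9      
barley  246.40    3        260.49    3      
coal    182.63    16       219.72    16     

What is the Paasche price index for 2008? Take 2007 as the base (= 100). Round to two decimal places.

Paasche price index uses current-period quantities as weights.
ΣP(2008)·Q(2008) = 15366.83×9 + 260.49×3 + 219.72×16 = 138301.47 + 781.47 + 3515.52 = 142598.46
ΣP(2007)·Q(2008) = 10699.44×9 + 246.40×3 + 182.63×16 = 96294.96 + 739.2 + 2922.08 = 99956.24
Index = 142598.46 / 99956.24 × 100 = 142.6609

142.66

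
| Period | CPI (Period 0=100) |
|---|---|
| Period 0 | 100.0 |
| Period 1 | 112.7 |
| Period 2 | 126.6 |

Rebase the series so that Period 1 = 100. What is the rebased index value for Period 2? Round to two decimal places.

Rebased(Period 2) = 126.6 / 112.7 × 100 = 112.3336

112.33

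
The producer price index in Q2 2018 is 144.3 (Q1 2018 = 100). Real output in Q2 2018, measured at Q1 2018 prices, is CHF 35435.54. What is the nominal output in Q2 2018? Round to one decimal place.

Nominal = Real × (Index/100) = 35435.54 × (144.3/100)
        = 35435.54 × 1.443 = 51133.4842

51133.5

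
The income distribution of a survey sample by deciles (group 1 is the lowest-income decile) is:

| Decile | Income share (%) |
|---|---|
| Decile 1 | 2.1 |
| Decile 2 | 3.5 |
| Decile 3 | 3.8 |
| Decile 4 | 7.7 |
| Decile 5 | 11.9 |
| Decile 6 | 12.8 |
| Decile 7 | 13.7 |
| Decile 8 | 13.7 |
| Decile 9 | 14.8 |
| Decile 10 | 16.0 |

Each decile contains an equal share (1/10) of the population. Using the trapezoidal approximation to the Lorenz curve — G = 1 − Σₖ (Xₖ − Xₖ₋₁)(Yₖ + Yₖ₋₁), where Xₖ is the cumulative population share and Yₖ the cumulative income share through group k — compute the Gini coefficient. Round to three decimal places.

Cumulative income shares Yₖ: 0.0210, 0.0560, 0.0940, 0.1710, 0.2900, 0.4180, 0.5550, 0.6920, 0.8400, 1.0000
Σ (Xₖ−Xₖ₋₁)(Yₖ+Yₖ₋₁) = (1/10)(0.0210+0.0000) + (1/10)(0.0560+0.0210) + (1/10)(0.0940+0.0560) + (1/10)(0.1710+0.0940) + (1/10)(0.2900+0.1710) + (1/10)(0.4180+0.2900) + (1/10)(0.5550+0.4180) + (1/10)(0.6920+0.5550) + (1/10)(0.8400+0.6920) + (1/10)(1.0000+0.8400)
  = 0.0021 + 0.0077 + 0.0150 + 0.0265 + 0.0461 + 0.0708 + 0.0973 + 0.1247 + 0.1532 + 0.1840 = 0.7274
G = 1 − 0.7274 = 0.2726

0.273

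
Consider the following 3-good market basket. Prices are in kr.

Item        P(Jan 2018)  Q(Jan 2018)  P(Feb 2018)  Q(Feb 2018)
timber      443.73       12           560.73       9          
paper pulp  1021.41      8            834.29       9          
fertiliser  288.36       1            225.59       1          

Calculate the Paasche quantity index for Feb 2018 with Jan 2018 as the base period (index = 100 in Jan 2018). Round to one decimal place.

Paasche quantity index uses current-period prices as weights.
ΣP(Feb 2018)·Q(Feb 2018) = 560.73×9 + 834.29×9 + 225.59×1 = 5046.57 + 7508.61 + 225.59 = 12780.77
ΣP(Feb 2018)·Q(Jan 2018) = 560.73×12 + 834.29×8 + 225.59×1 = 6728.76 + 6674.32 + 225.59 = 13628.67
Index = 12780.77 / 13628.67 × 100 = 93.7786

93.8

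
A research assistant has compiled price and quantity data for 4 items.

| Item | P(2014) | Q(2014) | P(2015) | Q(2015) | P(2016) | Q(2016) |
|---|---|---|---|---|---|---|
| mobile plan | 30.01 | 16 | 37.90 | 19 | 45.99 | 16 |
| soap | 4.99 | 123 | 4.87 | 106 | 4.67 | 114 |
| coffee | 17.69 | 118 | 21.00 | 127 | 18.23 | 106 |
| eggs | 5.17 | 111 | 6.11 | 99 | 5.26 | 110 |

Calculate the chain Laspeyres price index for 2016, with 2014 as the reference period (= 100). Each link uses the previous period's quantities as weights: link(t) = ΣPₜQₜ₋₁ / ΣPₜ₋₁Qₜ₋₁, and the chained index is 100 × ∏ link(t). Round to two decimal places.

Link 2014→2015:
ΣP(2015)Q(2014) = 37.90×16 + 4.87×123 + 21.00×118 + 6.11×111 = 606.4 + 599.01 + 2478 + 678.21 = 4361.62
ΣP(2014)Q(2014) = 30.01×16 + 4.99×123 + 17.69×118 + 5.17×111 = 480.16 + 613.77 + 2087.42 + 573.87 = 3755.22
link = 4361.62/3755.22 = 1.161482
Link 2015→2016:
ΣP(2016)Q(2015) = 45.99×19 + 4.67×106 + 18.23×127 + 5.26×99 = 873.81 + 495.02 + 2315.21 + 520.74 = 4204.78
ΣP(2015)Q(2015) = 37.90×19 + 4.87×106 + 21.00×127 + 6.11×99 = 720.1 + 516.22 + 2667 + 604.89 = 4508.21
link = 4204.78/4508.21 = 0.932694
Chained index = 100 × 1.161482 × 0.932694 = 108.3307

108.33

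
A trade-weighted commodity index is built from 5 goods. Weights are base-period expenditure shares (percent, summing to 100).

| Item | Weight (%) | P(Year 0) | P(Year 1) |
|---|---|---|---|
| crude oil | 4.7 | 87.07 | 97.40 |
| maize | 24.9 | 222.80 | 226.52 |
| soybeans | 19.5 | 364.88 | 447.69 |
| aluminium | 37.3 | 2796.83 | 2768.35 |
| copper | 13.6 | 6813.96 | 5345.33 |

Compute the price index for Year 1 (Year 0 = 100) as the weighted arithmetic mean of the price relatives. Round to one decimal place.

crude oil: 4.7 × (97.40/87.07) = 4.7 × 1.118640 = 5.2576
maize: 24.9 × (226.52/222.80) = 24.9 × 1.016697 = 25.3157
soybeans: 19.5 × (447.69/364.88) = 19.5 × 1.226951 = 23.9256
aluminium: 37.3 × (2768.35/2796.83) = 37.3 × 0.989817 = 36.9202
copper: 13.6 × (5345.33/6813.96) = 13.6 × 0.784467 = 10.6688
Index = Σ wᵢ·(p₁ᵢ/p₀ᵢ) = 5.2576 + 25.3157 + 23.9256 + 36.9202 + 10.6688 = 102.0878

102.1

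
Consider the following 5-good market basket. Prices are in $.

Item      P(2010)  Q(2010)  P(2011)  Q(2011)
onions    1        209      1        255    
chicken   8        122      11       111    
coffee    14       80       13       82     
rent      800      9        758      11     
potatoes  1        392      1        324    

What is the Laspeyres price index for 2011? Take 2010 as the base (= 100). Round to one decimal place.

Laspeyres price index uses base-period quantities as weights.
ΣP(2011)·Q(2010) = 1×209 + 11×122 + 13×80 + 758×9 + 1×392 = 209 + 1342 + 1040 + 6822 + 392 = 9805
ΣP(2010)·Q(2010) = 1×209 + 8×122 + 14×80 + 800×9 + 1×392 = 209 + 976 + 1120 + 7200 + 392 = 9897
Index = 9805 / 9897 × 100 = 99.0704

99.1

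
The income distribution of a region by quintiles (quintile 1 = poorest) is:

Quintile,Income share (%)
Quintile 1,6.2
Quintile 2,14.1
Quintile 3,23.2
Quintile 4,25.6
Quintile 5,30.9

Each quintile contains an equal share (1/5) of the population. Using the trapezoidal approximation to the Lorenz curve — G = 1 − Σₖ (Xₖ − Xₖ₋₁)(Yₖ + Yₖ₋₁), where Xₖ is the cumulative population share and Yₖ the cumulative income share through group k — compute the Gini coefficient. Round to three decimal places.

Cumulative income shares Yₖ: 0.0620, 0.2030, 0.4350, 0.6910, 1.0000
Σ (Xₖ−Xₖ₋₁)(Yₖ+Yₖ₋₁) = (1/5)(0.0620+0.0000) + (1/5)(0.2030+0.0620) + (1/5)(0.4350+0.2030) + (1/5)(0.6910+0.4350) + (1/5)(1.0000+0.6910)
  = 0.0124 + 0.0530 + 0.1276 + 0.2252 + 0.3382 = 0.7564
G = 1 − 0.7564 = 0.2436

0.244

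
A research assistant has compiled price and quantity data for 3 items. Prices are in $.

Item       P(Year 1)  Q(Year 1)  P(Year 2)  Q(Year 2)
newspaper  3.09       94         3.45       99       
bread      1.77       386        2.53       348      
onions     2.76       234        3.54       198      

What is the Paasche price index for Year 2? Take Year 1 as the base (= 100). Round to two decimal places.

Paasche price index uses current-period quantities as weights.
ΣP(Year 2)·Q(Year 2) = 3.45×99 + 2.53×348 + 3.54×198 = 341.55 + 880.44 + 700.92 = 1922.91
ΣP(Year 1)·Q(Year 2) = 3.09×99 + 1.77×348 + 2.76×198 = 305.91 + 615.96 + 546.48 = 1468.35
Index = 1922.91 / 1468.35 × 100 = 130.9572

130.96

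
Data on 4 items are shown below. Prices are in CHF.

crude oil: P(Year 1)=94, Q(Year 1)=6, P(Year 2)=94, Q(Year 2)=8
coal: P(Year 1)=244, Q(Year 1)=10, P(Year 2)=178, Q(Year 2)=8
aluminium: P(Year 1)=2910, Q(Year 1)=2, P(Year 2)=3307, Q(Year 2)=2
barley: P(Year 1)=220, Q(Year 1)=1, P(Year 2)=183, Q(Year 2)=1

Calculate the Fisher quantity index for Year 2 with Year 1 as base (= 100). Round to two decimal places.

Laspeyres component (base-period weights):
ΣP(Year 1)Q(Year 2) = 94×8 + 244×8 + 2910×2 + 220×1 = 752 + 1952 + 5820 + 220 = 8744
ΣP(Year 1)Q(Year 1) = 94×6 + 244×10 + 2910×2 + 220×1 = 564 + 2440 + 5820 + 220 = 9044
L = 8744 / 9044 × 100 = 96.6829
Paasche component (current-period weights):
ΣP(Year 2)Q(Year 2) = 94×8 + 178×8 + 3307×2 + 183×1 = 752 + 1424 + 6614 + 183 = 8973
ΣP(Year 2)Q(Year 1) = 94×6 + 178×10 + 3307×2 + 183×1 = 564 + 1780 + 6614 + 183 = 9141
P = 8973 / 9141 × 100 = 98.1621
Fisher = √(L × P) = √(96.6829 × 98.1621) = 97.4197

97.42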